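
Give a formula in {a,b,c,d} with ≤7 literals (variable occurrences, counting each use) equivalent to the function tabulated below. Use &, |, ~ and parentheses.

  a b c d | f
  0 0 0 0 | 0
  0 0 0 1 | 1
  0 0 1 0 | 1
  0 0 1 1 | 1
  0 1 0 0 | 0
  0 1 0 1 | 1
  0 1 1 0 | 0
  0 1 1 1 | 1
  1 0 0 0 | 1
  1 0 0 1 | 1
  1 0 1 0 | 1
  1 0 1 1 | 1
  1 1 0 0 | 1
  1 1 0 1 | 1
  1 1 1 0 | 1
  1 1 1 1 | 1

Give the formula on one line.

((d | (a | (b & d))) | (~b & c))

  (b & d) = 0000010100000101
  (a | (b & d)) = 0000010111111111
  (d | (a | (b & d))) = 0101010111111111
  ~b = 1111000011110000
  (~b & c) = 0011000000110000
  ((d | (a | (b & d))) | (~b & c)) = 0111010111111111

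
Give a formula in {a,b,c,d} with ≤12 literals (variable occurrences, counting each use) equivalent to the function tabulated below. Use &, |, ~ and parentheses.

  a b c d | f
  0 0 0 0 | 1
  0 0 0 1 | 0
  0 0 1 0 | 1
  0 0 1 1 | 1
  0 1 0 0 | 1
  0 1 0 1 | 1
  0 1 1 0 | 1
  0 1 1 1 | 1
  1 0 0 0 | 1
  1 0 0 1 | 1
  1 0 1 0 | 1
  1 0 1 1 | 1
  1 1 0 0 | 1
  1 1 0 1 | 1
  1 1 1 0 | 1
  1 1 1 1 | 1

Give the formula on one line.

((((c & (d | a)) & (~a | ~b)) | (b | a)) | (c | ~d))

  (d | a) = 0101010111111111
  (c & (d | a)) = 0001000100110011
  ~a = 1111111100000000
  ~b = 1111000011110000
  (~a | ~b) = 1111111111110000
  ((c & (d | a)) & (~a | ~b)) = 0001000100110000
  (b | a) = 0000111111111111
  (((c & (d | a)) & (~a | ~b)) | (b | a)) = 0001111111111111
  ~d = 1010101010101010
  (c | ~d) = 1011101110111011
  ((((c & (d | a)) & (~a | ~b)) | (b | a)) | (c | ~d)) = 1011111111111111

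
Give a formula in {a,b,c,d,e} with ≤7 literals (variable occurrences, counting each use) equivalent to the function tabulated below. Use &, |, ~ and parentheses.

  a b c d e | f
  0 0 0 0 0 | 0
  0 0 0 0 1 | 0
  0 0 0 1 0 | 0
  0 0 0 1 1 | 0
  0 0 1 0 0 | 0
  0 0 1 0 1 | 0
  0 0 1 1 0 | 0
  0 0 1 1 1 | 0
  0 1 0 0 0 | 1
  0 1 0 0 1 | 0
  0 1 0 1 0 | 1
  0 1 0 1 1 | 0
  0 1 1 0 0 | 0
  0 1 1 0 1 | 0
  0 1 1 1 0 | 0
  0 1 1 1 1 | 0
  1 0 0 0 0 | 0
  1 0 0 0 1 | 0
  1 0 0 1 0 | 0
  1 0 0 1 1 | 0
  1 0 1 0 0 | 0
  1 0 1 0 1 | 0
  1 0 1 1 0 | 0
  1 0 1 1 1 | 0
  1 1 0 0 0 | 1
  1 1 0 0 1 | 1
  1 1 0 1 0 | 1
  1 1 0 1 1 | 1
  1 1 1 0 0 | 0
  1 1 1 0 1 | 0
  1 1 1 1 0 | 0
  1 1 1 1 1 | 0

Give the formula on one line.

((~c & b) & (a | ~e))

  ~c = 11110000111100001111000011110000
  (~c & b) = 00000000111100000000000011110000
  ~e = 10101010101010101010101010101010
  (a | ~e) = 10101010101010101111111111111111
  ((~c & b) & (a | ~e)) = 00000000101000000000000011110000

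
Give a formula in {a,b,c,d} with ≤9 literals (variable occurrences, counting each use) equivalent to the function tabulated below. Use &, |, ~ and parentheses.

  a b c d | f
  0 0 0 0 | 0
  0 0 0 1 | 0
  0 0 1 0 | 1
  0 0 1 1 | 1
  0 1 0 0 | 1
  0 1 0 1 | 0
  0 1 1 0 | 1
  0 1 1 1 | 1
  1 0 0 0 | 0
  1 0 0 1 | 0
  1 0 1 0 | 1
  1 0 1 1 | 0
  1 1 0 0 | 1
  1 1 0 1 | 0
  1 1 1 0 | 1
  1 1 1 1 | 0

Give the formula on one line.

  ~c = 1100110011001100
  ~d = 1010101010101010
  (~c | ~d) = 1110111011101110
  ~a = 1111111100000000
  ((~c | ~d) | ~a) = 1111111111101110
  (c & ((~c | ~d) | ~a)) = 0011001100100010
  (c | b) = 0011111100111111
  ((c | b) & ~d) = 0010101000101010
  ((c & ((~c | ~d) | ~a)) | ((c | b) & ~d)) = 0011101100101010

((c & ((~c | ~d) | ~a)) | ((c | b) & ~d))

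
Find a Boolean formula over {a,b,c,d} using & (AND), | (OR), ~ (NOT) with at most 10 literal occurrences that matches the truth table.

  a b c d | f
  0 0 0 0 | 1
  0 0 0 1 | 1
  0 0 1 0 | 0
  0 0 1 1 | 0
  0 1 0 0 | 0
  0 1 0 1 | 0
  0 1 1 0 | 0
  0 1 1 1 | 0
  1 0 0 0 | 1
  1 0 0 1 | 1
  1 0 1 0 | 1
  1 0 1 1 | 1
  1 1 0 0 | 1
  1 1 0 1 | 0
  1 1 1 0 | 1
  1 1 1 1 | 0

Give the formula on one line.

(((~d & (a | c)) & a) | ((a | ~c) & ~b))

  ~d = 1010101010101010
  (a | c) = 0011001111111111
  (~d & (a | c)) = 0010001010101010
  ((~d & (a | c)) & a) = 0000000010101010
  ~c = 1100110011001100
  (a | ~c) = 1100110011111111
  ~b = 1111000011110000
  ((a | ~c) & ~b) = 1100000011110000
  (((~d & (a | c)) & a) | ((a | ~c) & ~b)) = 1100000011111010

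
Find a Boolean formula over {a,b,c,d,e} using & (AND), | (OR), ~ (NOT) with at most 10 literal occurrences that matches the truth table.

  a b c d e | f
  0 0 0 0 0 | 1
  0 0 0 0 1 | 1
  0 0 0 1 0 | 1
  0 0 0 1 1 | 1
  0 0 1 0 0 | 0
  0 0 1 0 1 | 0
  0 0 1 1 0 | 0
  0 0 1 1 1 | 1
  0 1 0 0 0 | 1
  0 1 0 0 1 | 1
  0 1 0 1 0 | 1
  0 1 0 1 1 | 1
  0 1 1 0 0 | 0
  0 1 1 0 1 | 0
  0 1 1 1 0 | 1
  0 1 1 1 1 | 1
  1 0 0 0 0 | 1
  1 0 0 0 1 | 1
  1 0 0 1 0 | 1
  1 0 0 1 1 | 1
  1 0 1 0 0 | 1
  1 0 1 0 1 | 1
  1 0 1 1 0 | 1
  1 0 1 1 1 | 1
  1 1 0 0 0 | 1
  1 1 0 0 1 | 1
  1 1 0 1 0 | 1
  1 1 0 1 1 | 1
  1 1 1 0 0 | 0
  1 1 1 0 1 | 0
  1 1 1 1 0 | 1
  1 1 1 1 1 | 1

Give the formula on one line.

  ~c = 11110000111100001111000011110000
  (~c | d) = 11110011111100111111001111110011
  (e | b) = 01010101111111110101010111111111
  ((~c | d) & (e | b)) = 01010001111100110101000111110011
  (((~c | d) & (e | b)) & c) = 00000001000000110000000100000011
  ~b = 11111111000000001111111100000000
  (a & ~b) = 00000000000000001111111100000000
  (~c | (a & ~b)) = 11110000111100001111111111110000
  ((((~c | d) & (e | b)) & c) | (~c | (a & ~b))) = 11110001111100111111111111110011

((((~c | d) & (e | b)) & c) | (~c | (a & ~b)))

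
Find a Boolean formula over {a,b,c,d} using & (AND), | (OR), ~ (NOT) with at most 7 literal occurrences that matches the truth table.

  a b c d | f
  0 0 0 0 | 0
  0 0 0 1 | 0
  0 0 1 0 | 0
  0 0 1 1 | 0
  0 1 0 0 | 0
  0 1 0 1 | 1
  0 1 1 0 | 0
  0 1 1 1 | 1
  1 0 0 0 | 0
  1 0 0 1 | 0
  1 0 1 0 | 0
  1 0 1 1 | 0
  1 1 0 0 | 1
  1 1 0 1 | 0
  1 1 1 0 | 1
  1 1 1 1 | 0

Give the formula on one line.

((b | (a & d)) & ((d | a) & (~d | ~a)))

  (a & d) = 0000000001010101
  (b | (a & d)) = 0000111101011111
  (d | a) = 0101010111111111
  ~d = 1010101010101010
  ~a = 1111111100000000
  (~d | ~a) = 1111111110101010
  ((d | a) & (~d | ~a)) = 0101010110101010
  ((b | (a & d)) & ((d | a) & (~d | ~a))) = 0000010100001010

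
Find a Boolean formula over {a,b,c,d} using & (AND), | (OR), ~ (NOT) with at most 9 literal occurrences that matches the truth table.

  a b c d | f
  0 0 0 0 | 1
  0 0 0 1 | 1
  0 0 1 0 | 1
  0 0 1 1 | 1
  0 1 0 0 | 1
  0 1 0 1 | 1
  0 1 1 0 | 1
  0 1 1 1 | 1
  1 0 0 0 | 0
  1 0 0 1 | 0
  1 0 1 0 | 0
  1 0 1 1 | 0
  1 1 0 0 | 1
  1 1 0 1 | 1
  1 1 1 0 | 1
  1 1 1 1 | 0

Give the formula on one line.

  ~a = 1111111100000000
  (d & ~a) = 0101010100000000
  ~c = 1100110011001100
  ~d = 1010101010101010
  (~c | ~d) = 1110111011101110
  ((d & ~a) | (~c | ~d)) = 1111111111101110
  (b | ~a) = 1111111100001111
  (((d & ~a) | (~c | ~d)) & (b | ~a)) = 1111111100001110

(((d & ~a) | (~c | ~d)) & (b | ~a))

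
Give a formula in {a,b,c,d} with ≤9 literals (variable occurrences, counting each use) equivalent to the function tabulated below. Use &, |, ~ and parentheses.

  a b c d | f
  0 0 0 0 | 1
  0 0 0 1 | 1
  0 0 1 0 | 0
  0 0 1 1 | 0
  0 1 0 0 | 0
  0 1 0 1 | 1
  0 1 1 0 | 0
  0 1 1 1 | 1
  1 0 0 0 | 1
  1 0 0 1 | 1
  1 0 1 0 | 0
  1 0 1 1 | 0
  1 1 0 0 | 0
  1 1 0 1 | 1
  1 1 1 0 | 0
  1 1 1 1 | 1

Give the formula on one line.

  ~c = 1100110011001100
  (~c | b) = 1100111111001111
  ((~c | b) & d) = 0100010101000101
  ~b = 1111000011110000
  (~b | c) = 1111001111110011
  ((~b | c) & ~c) = 1100000011000000
  (((~c | b) & d) | ((~b | c) & ~c)) = 1100010111000101

(((~c | b) & d) | ((~b | c) & ~c))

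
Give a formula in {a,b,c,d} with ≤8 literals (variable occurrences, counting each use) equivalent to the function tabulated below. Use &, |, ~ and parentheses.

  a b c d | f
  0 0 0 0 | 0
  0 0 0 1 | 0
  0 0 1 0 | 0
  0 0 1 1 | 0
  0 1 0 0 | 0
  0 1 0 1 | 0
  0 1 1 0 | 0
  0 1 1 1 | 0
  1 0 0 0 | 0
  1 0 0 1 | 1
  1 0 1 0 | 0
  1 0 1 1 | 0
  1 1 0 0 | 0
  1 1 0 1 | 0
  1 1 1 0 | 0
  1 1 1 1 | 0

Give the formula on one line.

  ~c = 1100110011001100
  ~b = 1111000011110000
  (~b & a) = 0000000011110000
  (d & a) = 0000000001010101
  ((~b & a) & (d & a)) = 0000000001010000
  (~c & ((~b & a) & (d & a))) = 0000000001000000

(~c & ((~b & a) & (d & a)))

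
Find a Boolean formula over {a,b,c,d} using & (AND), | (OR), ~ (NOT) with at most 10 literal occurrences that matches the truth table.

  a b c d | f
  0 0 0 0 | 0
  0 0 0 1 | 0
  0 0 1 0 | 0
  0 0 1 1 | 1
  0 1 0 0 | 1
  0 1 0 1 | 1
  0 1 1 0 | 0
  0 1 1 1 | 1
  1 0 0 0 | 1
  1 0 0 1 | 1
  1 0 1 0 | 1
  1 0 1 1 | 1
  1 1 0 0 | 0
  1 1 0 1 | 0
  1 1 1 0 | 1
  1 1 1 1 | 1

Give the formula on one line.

  ~b = 1111000011110000
  (a & ~b) = 0000000011110000
  ~c = 1100110011001100
  (d | ~c) = 1101110111011101
  (a | (d | ~c)) = 1101110111111111
  ~a = 1111111100000000
  (b & ~a) = 0000111100000000
  ((b & ~a) | c) = 0011111100110011
  ((a | (d | ~c)) & ((b & ~a) | c)) = 0001110100110011
  ((a & ~b) | ((a | (d | ~c)) & ((b & ~a) | c))) = 0001110111110011

((a & ~b) | ((a | (d | ~c)) & ((b & ~a) | c)))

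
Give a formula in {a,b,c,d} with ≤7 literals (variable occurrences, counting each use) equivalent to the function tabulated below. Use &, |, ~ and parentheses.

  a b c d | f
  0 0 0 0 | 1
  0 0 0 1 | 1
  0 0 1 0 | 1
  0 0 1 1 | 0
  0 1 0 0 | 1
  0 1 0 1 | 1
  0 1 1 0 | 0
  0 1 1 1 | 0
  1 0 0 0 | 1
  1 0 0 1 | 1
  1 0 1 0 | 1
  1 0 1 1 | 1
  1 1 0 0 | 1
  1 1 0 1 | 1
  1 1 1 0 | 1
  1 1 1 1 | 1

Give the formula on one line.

((a | ~c) | ((~a | c) & (~d & (~b | a))))

  ~c = 1100110011001100
  (a | ~c) = 1100110011111111
  ~a = 1111111100000000
  (~a | c) = 1111111100110011
  ~d = 1010101010101010
  ~b = 1111000011110000
  (~b | a) = 1111000011111111
  (~d & (~b | a)) = 1010000010101010
  ((~a | c) & (~d & (~b | a))) = 1010000000100010
  ((a | ~c) | ((~a | c) & (~d & (~b | a)))) = 1110110011111111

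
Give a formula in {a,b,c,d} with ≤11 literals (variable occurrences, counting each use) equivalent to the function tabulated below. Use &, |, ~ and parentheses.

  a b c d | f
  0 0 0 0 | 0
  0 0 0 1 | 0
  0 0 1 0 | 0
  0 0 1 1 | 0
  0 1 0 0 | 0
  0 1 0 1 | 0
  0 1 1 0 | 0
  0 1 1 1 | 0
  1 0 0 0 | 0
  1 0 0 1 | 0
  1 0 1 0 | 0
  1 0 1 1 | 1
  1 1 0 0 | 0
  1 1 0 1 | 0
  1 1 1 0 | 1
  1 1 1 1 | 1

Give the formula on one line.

((((c & a) & (d | b)) | (((~d & ~a) & ~c) & b)) & c)

  (c & a) = 0000000000110011
  (d | b) = 0101111101011111
  ((c & a) & (d | b)) = 0000000000010011
  ~d = 1010101010101010
  ~a = 1111111100000000
  (~d & ~a) = 1010101000000000
  ~c = 1100110011001100
  ((~d & ~a) & ~c) = 1000100000000000
  (((~d & ~a) & ~c) & b) = 0000100000000000
  (((c & a) & (d | b)) | (((~d & ~a) & ~c) & b)) = 0000100000010011
  ((((c & a) & (d | b)) | (((~d & ~a) & ~c) & b)) & c) = 0000000000010011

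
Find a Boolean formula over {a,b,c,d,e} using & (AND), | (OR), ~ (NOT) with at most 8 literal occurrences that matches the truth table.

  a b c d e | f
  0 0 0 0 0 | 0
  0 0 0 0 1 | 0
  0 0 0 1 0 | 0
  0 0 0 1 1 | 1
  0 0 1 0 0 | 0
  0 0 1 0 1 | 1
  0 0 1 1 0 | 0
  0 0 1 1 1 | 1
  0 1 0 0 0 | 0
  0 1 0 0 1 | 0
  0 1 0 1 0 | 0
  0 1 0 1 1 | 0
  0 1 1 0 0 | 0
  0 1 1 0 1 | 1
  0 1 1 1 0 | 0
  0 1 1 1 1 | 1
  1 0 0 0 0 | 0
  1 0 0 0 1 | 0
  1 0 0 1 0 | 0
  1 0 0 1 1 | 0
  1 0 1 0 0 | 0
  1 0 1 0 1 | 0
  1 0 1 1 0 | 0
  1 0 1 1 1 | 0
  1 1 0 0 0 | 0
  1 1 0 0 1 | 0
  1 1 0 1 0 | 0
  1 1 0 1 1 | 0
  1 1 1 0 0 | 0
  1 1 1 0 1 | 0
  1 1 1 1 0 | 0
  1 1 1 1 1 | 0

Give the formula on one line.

  ~a = 11111111111111110000000000000000
  (e & ~a) = 01010101010101010000000000000000
  ~b = 11111111000000001111111100000000
  (~b & d) = 00110011000000000011001100000000
  (c | (~b & d)) = 00111111000011110011111100001111
  ((e & ~a) & (c | (~b & d))) = 00010101000001010000000000000000

((e & ~a) & (c | (~b & d)))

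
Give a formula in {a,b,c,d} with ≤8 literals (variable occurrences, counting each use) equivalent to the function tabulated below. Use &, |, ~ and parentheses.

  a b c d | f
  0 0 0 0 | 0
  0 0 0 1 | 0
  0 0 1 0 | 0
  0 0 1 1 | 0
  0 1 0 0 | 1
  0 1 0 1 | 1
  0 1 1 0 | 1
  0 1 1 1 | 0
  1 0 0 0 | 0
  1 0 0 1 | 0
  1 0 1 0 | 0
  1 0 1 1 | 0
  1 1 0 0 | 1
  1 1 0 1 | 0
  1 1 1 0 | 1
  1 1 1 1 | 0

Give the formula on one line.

  ~c = 1100110011001100
  (d & ~c) = 0100010001000100
  ~d = 1010101010101010
  ((d & ~c) | ~d) = 1110111011101110
  ~b = 1111000011110000
  ~a = 1111111100000000
  (~d | ~a) = 1111111110101010
  (~b | (~d | ~a)) = 1111111111111010
  (((d & ~c) | ~d) & (~b | (~d | ~a))) = 1110111011101010
  (b & (((d & ~c) | ~d) & (~b | (~d | ~a)))) = 0000111000001010

(b & (((d & ~c) | ~d) & (~b | (~d | ~a))))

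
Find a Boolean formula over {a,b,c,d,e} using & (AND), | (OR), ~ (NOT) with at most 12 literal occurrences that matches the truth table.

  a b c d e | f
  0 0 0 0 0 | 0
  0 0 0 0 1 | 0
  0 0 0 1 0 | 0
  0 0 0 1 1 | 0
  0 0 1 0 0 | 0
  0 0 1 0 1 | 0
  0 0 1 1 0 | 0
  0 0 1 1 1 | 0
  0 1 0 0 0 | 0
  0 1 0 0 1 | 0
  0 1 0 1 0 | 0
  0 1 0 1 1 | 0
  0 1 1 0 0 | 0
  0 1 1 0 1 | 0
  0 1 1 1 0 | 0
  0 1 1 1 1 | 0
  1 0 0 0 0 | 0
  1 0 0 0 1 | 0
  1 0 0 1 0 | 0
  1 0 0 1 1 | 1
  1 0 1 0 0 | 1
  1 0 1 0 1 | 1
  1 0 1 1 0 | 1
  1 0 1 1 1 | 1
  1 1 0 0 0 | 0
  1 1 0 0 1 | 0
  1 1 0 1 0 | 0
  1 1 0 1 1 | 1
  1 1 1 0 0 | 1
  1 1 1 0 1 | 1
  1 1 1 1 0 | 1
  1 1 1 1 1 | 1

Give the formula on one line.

  (b | a) = 00000000111111111111111111111111
  (d & e) = 00010001000100010001000100010001
  ~e = 10101010101010101010101010101010
  (~e & c) = 00001010000010100000101000001010
  ~a = 11111111111111110000000000000000
  ((~e & c) & ~a) = 00001010000010100000000000000000
  ((d & e) | ((~e & c) & ~a)) = 00011011000110110001000100010001
  ((b | a) & ((d & e) | ((~e & c) & ~a))) = 00000000000110110001000100010001
  (c | ((b | a) & ((d & e) | ((~e & c) & ~a)))) = 00001111000111110001111100011111
  ((c | ((b | a) & ((d & e) | ((~e & c) & ~a)))) & a) = 00000000000000000001111100011111

((c | ((b | a) & ((d & e) | ((~e & c) & ~a)))) & a)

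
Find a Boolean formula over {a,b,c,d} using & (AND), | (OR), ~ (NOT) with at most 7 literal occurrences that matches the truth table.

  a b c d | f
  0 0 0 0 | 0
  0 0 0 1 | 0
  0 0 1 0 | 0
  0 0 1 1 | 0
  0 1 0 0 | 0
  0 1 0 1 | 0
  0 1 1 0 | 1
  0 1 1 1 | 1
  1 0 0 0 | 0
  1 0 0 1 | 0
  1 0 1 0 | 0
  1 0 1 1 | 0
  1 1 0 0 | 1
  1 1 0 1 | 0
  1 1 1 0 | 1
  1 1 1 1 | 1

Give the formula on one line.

(((~d & a) | c) & b)

  ~d = 1010101010101010
  (~d & a) = 0000000010101010
  ((~d & a) | c) = 0011001110111011
  (((~d & a) | c) & b) = 0000001100001011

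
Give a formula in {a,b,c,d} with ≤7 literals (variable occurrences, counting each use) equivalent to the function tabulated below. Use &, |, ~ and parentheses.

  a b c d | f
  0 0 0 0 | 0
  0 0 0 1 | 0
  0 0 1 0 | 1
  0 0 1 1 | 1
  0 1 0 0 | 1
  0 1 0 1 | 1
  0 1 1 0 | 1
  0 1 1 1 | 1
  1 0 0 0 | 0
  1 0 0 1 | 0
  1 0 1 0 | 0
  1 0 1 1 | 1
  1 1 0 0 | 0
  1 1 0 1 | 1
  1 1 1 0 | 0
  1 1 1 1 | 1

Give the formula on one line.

((~a | d) & (b | c))

  ~a = 1111111100000000
  (~a | d) = 1111111101010101
  (b | c) = 0011111100111111
  ((~a | d) & (b | c)) = 0011111100010101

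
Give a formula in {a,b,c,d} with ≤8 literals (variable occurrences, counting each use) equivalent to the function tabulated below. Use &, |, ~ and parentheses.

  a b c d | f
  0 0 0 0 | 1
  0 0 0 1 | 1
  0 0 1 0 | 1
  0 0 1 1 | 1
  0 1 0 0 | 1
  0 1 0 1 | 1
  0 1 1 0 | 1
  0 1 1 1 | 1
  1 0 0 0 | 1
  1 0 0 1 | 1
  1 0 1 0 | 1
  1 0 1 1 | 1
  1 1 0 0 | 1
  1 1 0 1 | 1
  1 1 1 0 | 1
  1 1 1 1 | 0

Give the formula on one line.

  ~d = 1010101010101010
  (~d & c) = 0010001000100010
  ~c = 1100110011001100
  ((~d & c) | ~c) = 1110111011101110
  ~a = 1111111100000000
  (~c | ~a) = 1111111111001100
  ~b = 1111000011110000
  ((~c | ~a) | ~b) = 1111111111111100
  (((~d & c) | ~c) | ((~c | ~a) | ~b)) = 1111111111111110

(((~d & c) | ~c) | ((~c | ~a) | ~b))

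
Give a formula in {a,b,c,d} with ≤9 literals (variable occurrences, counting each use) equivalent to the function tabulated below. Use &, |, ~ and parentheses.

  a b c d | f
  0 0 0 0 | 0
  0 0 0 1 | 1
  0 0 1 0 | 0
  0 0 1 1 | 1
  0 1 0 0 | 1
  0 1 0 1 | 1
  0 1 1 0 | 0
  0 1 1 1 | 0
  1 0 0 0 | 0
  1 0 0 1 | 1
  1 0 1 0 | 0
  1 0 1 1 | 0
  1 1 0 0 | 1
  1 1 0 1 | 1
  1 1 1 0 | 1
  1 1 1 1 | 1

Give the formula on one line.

((b | d) & (((~d | c) & ((~b | a) & (~a | b))) | ~c))

  (b | d) = 0101111101011111
  ~d = 1010101010101010
  (~d | c) = 1011101110111011
  ~b = 1111000011110000
  (~b | a) = 1111000011111111
  ~a = 1111111100000000
  (~a | b) = 1111111100001111
  ((~b | a) & (~a | b)) = 1111000000001111
  ((~d | c) & ((~b | a) & (~a | b))) = 1011000000001011
  ~c = 1100110011001100
  (((~d | c) & ((~b | a) & (~a | b))) | ~c) = 1111110011001111
  ((b | d) & (((~d | c) & ((~b | a) & (~a | b))) | ~c)) = 0101110001001111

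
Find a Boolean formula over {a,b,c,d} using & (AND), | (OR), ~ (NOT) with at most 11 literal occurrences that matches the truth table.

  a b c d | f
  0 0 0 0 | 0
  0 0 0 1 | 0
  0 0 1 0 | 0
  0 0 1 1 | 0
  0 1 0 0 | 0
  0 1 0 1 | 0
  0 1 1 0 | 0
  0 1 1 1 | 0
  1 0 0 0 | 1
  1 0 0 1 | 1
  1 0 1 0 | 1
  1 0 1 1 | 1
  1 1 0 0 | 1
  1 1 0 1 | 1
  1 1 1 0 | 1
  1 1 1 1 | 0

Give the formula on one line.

  (d | c) = 0111011101110111
  ~c = 1100110011001100
  (~c & a) = 0000000011001100
  ((d | c) & (~c & a)) = 0000000001000100
  ~b = 1111000011110000
  ~a = 1111111100000000
  (~b | ~a) = 1111111111110000
  ~d = 1010101010101010
  ((~b | ~a) | ~d) = 1111111111111010
  (((~b | ~a) | ~d) & a) = 0000000011111010
  (((d | c) & (~c & a)) | (((~b | ~a) | ~d) & a)) = 0000000011111110

(((d | c) & (~c & a)) | (((~b | ~a) | ~d) & a))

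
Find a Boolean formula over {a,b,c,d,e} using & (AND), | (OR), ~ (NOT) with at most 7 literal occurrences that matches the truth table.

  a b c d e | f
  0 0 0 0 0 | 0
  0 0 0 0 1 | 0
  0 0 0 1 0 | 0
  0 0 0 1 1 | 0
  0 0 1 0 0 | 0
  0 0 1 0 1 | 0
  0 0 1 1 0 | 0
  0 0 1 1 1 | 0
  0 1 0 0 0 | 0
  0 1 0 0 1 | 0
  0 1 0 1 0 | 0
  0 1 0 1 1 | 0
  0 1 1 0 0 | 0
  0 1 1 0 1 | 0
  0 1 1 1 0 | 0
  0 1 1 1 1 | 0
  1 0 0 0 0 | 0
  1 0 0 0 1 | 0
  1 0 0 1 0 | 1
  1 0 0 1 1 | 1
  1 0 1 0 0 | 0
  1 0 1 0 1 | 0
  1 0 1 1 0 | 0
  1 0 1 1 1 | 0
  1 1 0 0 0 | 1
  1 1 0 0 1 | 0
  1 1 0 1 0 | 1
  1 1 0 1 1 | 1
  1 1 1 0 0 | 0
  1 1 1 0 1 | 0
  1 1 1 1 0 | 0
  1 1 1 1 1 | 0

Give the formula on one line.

(~c & (a & (d | (~e & b))))

  ~c = 11110000111100001111000011110000
  ~e = 10101010101010101010101010101010
  (~e & b) = 00000000101010100000000010101010
  (d | (~e & b)) = 00110011101110110011001110111011
  (a & (d | (~e & b))) = 00000000000000000011001110111011
  (~c & (a & (d | (~e & b)))) = 00000000000000000011000010110000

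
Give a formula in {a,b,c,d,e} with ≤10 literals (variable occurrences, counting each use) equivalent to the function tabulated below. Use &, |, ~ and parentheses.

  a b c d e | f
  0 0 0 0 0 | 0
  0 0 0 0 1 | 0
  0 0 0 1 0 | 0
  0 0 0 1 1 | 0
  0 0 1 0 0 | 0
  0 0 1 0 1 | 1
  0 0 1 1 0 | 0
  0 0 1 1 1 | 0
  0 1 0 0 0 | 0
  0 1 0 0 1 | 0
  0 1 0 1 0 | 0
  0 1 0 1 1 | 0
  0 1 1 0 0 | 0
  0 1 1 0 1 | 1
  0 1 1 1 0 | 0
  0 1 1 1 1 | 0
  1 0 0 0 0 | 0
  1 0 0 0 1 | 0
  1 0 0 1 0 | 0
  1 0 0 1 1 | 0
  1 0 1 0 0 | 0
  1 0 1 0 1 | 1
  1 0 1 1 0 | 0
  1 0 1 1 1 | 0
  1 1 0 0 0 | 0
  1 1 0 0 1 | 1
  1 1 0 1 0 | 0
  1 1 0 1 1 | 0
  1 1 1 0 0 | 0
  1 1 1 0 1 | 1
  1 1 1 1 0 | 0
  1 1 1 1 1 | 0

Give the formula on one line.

  (a & e) = 00000000000000000101010101010101
  (b & (a & e)) = 00000000000000000000000001010101
  ((b & (a & e)) | c) = 00001111000011110000111101011111
  ~c = 11110000111100001111000011110000
  (e | ~c) = 11110101111101011111010111110101
  ~d = 11001100110011001100110011001100
  ((e | ~c) & ~d) = 11000100110001001100010011000100
  (((b & (a & e)) | c) & ((e | ~c) & ~d)) = 00000100000001000000010001000100

(((b & (a & e)) | c) & ((e | ~c) & ~d))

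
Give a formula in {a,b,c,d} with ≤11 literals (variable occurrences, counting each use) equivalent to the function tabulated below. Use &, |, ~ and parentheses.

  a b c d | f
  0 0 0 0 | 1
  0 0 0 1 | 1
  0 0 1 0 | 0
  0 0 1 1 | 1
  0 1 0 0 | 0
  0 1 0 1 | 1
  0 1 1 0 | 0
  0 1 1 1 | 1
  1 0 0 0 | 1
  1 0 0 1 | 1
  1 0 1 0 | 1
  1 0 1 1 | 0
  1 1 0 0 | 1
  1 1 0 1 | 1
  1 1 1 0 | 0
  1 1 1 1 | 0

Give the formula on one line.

  ~d = 1010101010101010
  ~c = 1100110011001100
  (~d | ~c) = 1110111011101110
  ~b = 1111000011110000
  ((~d | ~c) & ~b) = 1110000011100000
  (((~d | ~c) & ~b) | ~c) = 1110110011101100
  ~a = 1111111100000000
  ((((~d | ~c) & ~b) | ~c) | ~a) = 1111111111101100
  (~c & ~b) = 1100000011000000
  (a | (~c & ~b)) = 1100000011111111
  ((a | (~c & ~b)) | d) = 1101010111111111
  (((((~d | ~c) & ~b) | ~c) | ~a) & ((a | (~c & ~b)) | d)) = 1101010111101100

(((((~d | ~c) & ~b) | ~c) | ~a) & ((a | (~c & ~b)) | d))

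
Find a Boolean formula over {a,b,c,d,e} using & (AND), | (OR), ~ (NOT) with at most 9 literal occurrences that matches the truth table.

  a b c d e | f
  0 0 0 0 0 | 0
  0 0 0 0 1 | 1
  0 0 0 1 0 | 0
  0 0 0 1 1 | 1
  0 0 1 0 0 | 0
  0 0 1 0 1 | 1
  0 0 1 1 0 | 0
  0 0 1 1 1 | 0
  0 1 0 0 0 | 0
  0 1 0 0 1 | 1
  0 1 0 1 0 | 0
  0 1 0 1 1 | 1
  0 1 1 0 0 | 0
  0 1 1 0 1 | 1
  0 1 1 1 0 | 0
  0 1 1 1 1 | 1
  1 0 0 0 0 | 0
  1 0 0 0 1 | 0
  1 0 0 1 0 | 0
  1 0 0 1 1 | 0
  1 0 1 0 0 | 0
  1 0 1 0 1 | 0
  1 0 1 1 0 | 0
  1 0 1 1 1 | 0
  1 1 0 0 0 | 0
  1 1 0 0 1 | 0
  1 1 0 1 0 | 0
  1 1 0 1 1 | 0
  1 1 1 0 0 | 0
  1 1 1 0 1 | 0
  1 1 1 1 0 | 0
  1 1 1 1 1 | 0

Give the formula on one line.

((~a & (~c | ((~a & ~d) | b))) & (e & ~a))

  ~a = 11111111111111110000000000000000
  ~c = 11110000111100001111000011110000
  ~d = 11001100110011001100110011001100
  (~a & ~d) = 11001100110011000000000000000000
  ((~a & ~d) | b) = 11001100111111110000000011111111
  (~c | ((~a & ~d) | b)) = 11111100111111111111000011111111
  (~a & (~c | ((~a & ~d) | b))) = 11111100111111110000000000000000
  (e & ~a) = 01010101010101010000000000000000
  ((~a & (~c | ((~a & ~d) | b))) & (e & ~a)) = 01010100010101010000000000000000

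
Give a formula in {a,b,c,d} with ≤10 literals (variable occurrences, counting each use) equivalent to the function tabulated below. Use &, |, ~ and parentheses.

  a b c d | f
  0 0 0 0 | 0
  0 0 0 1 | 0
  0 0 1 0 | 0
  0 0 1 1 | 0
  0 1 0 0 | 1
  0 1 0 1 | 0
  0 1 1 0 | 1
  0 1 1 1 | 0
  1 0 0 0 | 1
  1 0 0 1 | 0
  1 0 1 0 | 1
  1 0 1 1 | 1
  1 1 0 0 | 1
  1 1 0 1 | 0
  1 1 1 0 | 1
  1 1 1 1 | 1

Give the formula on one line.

  ~b = 1111000011110000
  ~d = 1010101010101010
  (~b | ~d) = 1111101011111010
  ~a = 1111111100000000
  (b & ~a) = 0000111100000000
  ((~b | ~d) & (b & ~a)) = 0000101000000000
  (((~b | ~d) & (b & ~a)) | a) = 0000101011111111
  (d & c) = 0001000100010001
  ((d & c) | ~d) = 1011101110111011
  ((((~b | ~d) & (b & ~a)) | a) & ((d & c) | ~d)) = 0000101010111011

((((~b | ~d) & (b & ~a)) | a) & ((d & c) | ~d))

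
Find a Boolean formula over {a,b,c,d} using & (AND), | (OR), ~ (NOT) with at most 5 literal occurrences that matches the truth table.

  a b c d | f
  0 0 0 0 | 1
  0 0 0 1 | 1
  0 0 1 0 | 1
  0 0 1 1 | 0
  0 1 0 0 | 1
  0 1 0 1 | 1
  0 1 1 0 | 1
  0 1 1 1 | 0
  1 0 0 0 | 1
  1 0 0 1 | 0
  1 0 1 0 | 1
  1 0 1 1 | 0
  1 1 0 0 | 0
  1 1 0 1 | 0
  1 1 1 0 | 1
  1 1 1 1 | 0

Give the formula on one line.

(((~b | c) & ~d) | (~c & ~a))

  ~b = 1111000011110000
  (~b | c) = 1111001111110011
  ~d = 1010101010101010
  ((~b | c) & ~d) = 1010001010100010
  ~c = 1100110011001100
  ~a = 1111111100000000
  (~c & ~a) = 1100110000000000
  (((~b | c) & ~d) | (~c & ~a)) = 1110111010100010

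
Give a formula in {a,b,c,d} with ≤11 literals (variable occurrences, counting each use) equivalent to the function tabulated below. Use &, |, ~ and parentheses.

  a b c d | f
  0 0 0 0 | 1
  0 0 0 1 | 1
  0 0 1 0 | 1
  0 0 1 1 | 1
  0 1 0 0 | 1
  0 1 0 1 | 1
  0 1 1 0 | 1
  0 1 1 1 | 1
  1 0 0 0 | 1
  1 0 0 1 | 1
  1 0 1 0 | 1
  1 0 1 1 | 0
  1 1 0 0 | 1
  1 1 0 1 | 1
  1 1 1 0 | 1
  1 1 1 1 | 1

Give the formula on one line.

  ~d = 1010101010101010
  (~d | a) = 1010101011111111
  ~c = 1100110011001100
  (a | ~c) = 1100110011111111
  (b & (a | ~c)) = 0000110000001111
  ((~d | a) & (b & (a | ~c))) = 0000100000001111
  ~a = 1111111100000000
  (~d | ~a) = 1111111110101010
  ((~d | ~a) | ~c) = 1111111111101110
  (((~d | a) & (b & (a | ~c))) | ((~d | ~a) | ~c)) = 1111111111101111

(((~d | a) & (b & (a | ~c))) | ((~d | ~a) | ~c))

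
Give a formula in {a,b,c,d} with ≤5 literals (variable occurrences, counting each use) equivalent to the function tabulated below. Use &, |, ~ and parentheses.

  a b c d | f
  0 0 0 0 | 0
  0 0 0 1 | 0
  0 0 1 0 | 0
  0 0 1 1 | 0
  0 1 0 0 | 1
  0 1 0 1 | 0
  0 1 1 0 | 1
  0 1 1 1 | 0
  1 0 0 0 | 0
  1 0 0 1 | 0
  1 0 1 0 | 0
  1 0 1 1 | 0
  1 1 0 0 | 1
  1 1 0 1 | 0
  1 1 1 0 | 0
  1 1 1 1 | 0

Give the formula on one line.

  ~d = 1010101010101010
  (~d & b) = 0000101000001010
  ~c = 1100110011001100
  ~a = 1111111100000000
  (~c | ~a) = 1111111111001100
  ((~d & b) & (~c | ~a)) = 0000101000001000

((~d & b) & (~c | ~a))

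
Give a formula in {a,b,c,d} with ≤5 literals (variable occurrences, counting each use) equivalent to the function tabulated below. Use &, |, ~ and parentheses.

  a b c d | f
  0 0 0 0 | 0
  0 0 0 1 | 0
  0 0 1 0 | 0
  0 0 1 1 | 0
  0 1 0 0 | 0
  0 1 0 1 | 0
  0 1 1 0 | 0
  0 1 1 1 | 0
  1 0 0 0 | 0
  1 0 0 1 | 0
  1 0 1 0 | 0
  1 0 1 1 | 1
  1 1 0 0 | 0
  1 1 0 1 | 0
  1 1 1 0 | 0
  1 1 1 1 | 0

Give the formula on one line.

((a & (d & c)) & ~b)

  (d & c) = 0001000100010001
  (a & (d & c)) = 0000000000010001
  ~b = 1111000011110000
  ((a & (d & c)) & ~b) = 0000000000010000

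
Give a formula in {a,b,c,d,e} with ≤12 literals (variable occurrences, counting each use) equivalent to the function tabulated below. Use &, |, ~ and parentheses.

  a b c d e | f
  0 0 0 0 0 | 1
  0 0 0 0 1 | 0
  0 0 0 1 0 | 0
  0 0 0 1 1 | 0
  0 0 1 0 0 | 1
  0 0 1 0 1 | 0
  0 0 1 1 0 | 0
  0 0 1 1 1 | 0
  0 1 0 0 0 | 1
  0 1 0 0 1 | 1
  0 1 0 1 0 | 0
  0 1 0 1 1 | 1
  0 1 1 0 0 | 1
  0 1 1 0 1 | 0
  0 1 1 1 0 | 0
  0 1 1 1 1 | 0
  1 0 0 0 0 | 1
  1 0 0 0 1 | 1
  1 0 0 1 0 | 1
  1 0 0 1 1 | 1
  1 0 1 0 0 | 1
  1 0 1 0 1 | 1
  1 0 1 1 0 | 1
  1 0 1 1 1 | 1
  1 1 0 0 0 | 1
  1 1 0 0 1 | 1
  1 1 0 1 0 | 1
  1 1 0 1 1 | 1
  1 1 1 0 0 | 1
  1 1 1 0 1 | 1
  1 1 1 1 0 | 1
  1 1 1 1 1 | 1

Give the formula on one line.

(((a | (b & ~c)) & ((c & ~b) | e)) | ((~d | a) & ~e))

  ~c = 11110000111100001111000011110000
  (b & ~c) = 00000000111100000000000011110000
  (a | (b & ~c)) = 00000000111100001111111111111111
  ~b = 11111111000000001111111100000000
  (c & ~b) = 00001111000000000000111100000000
  ((c & ~b) | e) = 01011111010101010101111101010101
  ((a | (b & ~c)) & ((c & ~b) | e)) = 00000000010100000101111101010101
  ~d = 11001100110011001100110011001100
  (~d | a) = 11001100110011001111111111111111
  ~e = 10101010101010101010101010101010
  ((~d | a) & ~e) = 10001000100010001010101010101010
  (((a | (b & ~c)) & ((c & ~b) | e)) | ((~d | a) & ~e)) = 10001000110110001111111111111111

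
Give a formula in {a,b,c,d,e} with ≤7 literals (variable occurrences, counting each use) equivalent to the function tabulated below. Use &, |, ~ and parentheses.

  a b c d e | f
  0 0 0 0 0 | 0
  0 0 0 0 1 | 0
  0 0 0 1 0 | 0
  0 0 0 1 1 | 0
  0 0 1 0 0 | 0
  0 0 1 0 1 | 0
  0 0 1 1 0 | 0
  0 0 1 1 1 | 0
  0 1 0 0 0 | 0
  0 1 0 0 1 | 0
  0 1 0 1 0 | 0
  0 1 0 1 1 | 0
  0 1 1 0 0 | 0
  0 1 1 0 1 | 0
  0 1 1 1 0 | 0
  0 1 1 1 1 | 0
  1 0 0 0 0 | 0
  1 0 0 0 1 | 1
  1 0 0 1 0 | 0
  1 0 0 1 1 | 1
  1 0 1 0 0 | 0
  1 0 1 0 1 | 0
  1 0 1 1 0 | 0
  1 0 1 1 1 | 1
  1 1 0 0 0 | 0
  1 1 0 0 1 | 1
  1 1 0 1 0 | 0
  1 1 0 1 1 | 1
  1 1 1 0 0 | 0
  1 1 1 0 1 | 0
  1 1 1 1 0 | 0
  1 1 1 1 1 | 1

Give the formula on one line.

  ~e = 10101010101010101010101010101010
  ~c = 11110000111100001111000011110000
  (~e | ~c) = 11111010111110101111101011111010
  ~a = 11111111111111110000000000000000
  ((~e | ~c) | ~a) = 11111111111111111111101011111010
  (d | ~e) = 10111011101110111011101110111011
  (((~e | ~c) | ~a) | (d | ~e)) = 11111111111111111111101111111011
  (a & e) = 00000000000000000101010101010101
  ((((~e | ~c) | ~a) | (d | ~e)) & (a & e)) = 00000000000000000101000101010001

((((~e | ~c) | ~a) | (d | ~e)) & (a & e))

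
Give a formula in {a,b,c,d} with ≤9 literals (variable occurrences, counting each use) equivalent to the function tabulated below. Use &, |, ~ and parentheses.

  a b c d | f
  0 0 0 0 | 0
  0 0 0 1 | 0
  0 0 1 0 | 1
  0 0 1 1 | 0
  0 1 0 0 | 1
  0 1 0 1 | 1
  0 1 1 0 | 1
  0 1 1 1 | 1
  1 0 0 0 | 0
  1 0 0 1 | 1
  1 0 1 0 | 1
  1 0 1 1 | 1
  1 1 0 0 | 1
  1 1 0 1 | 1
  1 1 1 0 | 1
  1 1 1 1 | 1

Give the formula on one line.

((((~d & c) & ~a) | b) | ((d | c) & a))

  ~d = 1010101010101010
  (~d & c) = 0010001000100010
  ~a = 1111111100000000
  ((~d & c) & ~a) = 0010001000000000
  (((~d & c) & ~a) | b) = 0010111100001111
  (d | c) = 0111011101110111
  ((d | c) & a) = 0000000001110111
  ((((~d & c) & ~a) | b) | ((d | c) & a)) = 0010111101111111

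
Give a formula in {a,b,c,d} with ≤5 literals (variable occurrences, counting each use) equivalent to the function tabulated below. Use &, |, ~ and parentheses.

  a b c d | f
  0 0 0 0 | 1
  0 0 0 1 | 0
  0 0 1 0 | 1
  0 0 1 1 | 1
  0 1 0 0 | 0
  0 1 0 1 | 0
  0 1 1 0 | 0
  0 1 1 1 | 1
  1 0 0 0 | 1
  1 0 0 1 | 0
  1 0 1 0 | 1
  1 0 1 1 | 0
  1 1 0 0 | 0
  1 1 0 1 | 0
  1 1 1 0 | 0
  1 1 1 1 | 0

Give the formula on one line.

((d & (c & ~a)) | (~b & ~d))

  ~a = 1111111100000000
  (c & ~a) = 0011001100000000
  (d & (c & ~a)) = 0001000100000000
  ~b = 1111000011110000
  ~d = 1010101010101010
  (~b & ~d) = 1010000010100000
  ((d & (c & ~a)) | (~b & ~d)) = 1011000110100000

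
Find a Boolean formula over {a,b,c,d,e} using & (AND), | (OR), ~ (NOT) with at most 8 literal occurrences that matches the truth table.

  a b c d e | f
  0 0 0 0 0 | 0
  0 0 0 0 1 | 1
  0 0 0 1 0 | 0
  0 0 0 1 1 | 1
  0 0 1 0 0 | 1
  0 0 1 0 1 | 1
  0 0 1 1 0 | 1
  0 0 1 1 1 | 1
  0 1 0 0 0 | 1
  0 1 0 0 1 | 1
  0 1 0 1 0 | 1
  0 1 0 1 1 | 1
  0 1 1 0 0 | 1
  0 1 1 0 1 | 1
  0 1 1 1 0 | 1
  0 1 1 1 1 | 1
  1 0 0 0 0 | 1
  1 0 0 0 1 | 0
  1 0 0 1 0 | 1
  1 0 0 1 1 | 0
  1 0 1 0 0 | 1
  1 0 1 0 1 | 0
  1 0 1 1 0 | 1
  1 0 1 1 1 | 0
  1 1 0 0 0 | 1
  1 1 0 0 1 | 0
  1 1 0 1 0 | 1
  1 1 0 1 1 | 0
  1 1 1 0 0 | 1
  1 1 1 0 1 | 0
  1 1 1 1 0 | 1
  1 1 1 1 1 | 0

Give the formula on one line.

(((b | e) | (c | (a & ~e))) & (~a | ~e))

  (b | e) = 01010101111111110101010111111111
  ~e = 10101010101010101010101010101010
  (a & ~e) = 00000000000000001010101010101010
  (c | (a & ~e)) = 00001111000011111010111110101111
  ((b | e) | (c | (a & ~e))) = 01011111111111111111111111111111
  ~a = 11111111111111110000000000000000
  (~a | ~e) = 11111111111111111010101010101010
  (((b | e) | (c | (a & ~e))) & (~a | ~e)) = 01011111111111111010101010101010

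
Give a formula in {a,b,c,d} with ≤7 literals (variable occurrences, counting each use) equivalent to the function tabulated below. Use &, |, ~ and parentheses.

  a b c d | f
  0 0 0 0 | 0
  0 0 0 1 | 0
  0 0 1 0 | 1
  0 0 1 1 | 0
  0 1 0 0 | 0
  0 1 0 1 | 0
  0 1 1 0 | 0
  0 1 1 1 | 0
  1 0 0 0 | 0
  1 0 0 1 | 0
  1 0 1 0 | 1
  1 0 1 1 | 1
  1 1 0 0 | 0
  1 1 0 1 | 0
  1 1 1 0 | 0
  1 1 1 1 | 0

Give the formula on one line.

((~b & c) & (((~d | ~c) & (~a | b)) | a))

  ~b = 1111000011110000
  (~b & c) = 0011000000110000
  ~d = 1010101010101010
  ~c = 1100110011001100
  (~d | ~c) = 1110111011101110
  ~a = 1111111100000000
  (~a | b) = 1111111100001111
  ((~d | ~c) & (~a | b)) = 1110111000001110
  (((~d | ~c) & (~a | b)) | a) = 1110111011111111
  ((~b & c) & (((~d | ~c) & (~a | b)) | a)) = 0010000000110000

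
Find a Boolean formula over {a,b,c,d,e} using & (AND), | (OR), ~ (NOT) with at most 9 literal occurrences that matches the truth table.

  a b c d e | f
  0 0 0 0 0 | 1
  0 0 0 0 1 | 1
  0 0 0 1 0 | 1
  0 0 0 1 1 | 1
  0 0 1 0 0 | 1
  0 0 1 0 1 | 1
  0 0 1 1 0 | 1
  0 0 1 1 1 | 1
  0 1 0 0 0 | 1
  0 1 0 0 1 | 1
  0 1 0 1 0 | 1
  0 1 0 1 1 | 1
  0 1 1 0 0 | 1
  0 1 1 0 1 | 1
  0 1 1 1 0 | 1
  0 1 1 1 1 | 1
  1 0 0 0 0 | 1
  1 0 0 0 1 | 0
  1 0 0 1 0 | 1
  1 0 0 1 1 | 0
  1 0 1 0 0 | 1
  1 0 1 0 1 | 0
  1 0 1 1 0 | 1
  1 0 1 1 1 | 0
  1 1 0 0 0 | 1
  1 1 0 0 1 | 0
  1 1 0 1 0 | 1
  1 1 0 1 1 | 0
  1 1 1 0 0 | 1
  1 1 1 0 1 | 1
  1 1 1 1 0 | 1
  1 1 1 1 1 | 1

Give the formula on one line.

(~e | (((~e & ~c) | ~a) | (b & c)))

  ~e = 10101010101010101010101010101010
  ~c = 11110000111100001111000011110000
  (~e & ~c) = 10100000101000001010000010100000
  ~a = 11111111111111110000000000000000
  ((~e & ~c) | ~a) = 11111111111111111010000010100000
  (b & c) = 00000000000011110000000000001111
  (((~e & ~c) | ~a) | (b & c)) = 11111111111111111010000010101111
  (~e | (((~e & ~c) | ~a) | (b & c))) = 11111111111111111010101010101111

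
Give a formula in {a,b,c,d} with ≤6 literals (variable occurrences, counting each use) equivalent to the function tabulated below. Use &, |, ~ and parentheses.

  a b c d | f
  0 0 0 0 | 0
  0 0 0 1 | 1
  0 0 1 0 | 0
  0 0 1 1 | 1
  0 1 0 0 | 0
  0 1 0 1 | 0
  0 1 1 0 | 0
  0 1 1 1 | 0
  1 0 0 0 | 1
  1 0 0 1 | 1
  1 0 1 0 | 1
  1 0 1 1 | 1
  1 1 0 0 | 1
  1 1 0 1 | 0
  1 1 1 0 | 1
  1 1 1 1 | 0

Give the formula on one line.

((~b & d) | (((~d & a) | ~b) & a))

  ~b = 1111000011110000
  (~b & d) = 0101000001010000
  ~d = 1010101010101010
  (~d & a) = 0000000010101010
  ((~d & a) | ~b) = 1111000011111010
  (((~d & a) | ~b) & a) = 0000000011111010
  ((~b & d) | (((~d & a) | ~b) & a)) = 0101000011111010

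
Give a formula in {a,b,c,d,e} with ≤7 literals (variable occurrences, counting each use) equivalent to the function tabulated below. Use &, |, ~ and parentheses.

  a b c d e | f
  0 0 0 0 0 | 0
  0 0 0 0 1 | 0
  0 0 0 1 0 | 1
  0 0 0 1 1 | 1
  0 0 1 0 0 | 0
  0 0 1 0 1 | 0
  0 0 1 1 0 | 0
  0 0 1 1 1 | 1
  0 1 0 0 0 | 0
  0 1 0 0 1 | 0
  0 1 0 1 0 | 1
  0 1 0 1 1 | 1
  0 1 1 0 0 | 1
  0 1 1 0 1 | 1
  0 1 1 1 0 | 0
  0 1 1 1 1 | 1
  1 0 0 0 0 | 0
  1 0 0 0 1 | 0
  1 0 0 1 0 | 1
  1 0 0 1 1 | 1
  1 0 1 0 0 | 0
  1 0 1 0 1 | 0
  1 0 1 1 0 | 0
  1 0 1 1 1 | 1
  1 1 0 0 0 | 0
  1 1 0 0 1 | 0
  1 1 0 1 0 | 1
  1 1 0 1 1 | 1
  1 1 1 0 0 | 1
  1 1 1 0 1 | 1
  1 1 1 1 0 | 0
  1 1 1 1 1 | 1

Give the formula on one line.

((c & (b & ~d)) | ((e | ~c) & d))

  ~d = 11001100110011001100110011001100
  (b & ~d) = 00000000110011000000000011001100
  (c & (b & ~d)) = 00000000000011000000000000001100
  ~c = 11110000111100001111000011110000
  (e | ~c) = 11110101111101011111010111110101
  ((e | ~c) & d) = 00110001001100010011000100110001
  ((c & (b & ~d)) | ((e | ~c) & d)) = 00110001001111010011000100111101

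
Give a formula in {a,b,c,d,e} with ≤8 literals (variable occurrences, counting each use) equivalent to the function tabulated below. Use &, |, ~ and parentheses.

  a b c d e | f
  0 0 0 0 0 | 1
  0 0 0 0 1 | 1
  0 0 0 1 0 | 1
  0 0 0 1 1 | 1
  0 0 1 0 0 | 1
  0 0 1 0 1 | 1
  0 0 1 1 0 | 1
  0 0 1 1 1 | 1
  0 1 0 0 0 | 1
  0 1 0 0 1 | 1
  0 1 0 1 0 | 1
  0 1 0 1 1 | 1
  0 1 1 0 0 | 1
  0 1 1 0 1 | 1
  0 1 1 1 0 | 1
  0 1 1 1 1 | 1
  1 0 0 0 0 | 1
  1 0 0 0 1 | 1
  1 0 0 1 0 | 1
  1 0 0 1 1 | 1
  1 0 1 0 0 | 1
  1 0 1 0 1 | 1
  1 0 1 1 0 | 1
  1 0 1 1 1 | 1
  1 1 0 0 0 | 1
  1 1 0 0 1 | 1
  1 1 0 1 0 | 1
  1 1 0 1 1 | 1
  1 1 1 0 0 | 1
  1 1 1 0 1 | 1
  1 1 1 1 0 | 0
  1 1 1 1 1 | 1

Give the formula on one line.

  ~a = 11111111111111110000000000000000
  ~d = 11001100110011001100110011001100
  (~a | ~d) = 11111111111111111100110011001100
  ~b = 11111111000000001111111100000000
  (~b | e) = 11111111010101011111111101010101
  ((~a | ~d) | (~b | e)) = 11111111111111111111111111011101
  ~c = 11110000111100001111000011110000
  (((~a | ~d) | (~b | e)) | ~c) = 11111111111111111111111111111101

(((~a | ~d) | (~b | e)) | ~c)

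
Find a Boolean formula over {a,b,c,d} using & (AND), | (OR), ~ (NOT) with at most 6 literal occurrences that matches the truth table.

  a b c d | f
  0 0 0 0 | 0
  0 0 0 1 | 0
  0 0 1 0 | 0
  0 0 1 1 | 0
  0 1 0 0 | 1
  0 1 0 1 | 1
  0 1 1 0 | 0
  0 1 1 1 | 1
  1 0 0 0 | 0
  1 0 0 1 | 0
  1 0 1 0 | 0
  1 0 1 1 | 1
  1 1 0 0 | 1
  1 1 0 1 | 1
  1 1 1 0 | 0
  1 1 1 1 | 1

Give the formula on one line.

  ~c = 1100110011001100
  (~c | d) = 1101110111011101
  ((~c | d) & b) = 0000110100001101
  (c & a) = 0000000000110011
  ((c & a) & d) = 0000000000010001
  (((~c | d) & b) | ((c & a) & d)) = 0000110100011101

(((~c | d) & b) | ((c & a) & d))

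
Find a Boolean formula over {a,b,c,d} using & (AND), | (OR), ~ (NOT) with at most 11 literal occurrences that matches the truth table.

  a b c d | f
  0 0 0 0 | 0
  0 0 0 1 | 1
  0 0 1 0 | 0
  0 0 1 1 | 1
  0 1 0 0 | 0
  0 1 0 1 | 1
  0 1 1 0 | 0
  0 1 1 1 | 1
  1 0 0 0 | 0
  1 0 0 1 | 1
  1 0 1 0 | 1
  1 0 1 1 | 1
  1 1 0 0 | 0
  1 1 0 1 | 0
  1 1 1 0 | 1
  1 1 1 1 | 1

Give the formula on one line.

((a | d) & ((c | (b & ~a)) | (~b & (b | d))))

  (a | d) = 0101010111111111
  ~a = 1111111100000000
  (b & ~a) = 0000111100000000
  (c | (b & ~a)) = 0011111100110011
  ~b = 1111000011110000
  (b | d) = 0101111101011111
  (~b & (b | d)) = 0101000001010000
  ((c | (b & ~a)) | (~b & (b | d))) = 0111111101110011
  ((a | d) & ((c | (b & ~a)) | (~b & (b | d)))) = 0101010101110011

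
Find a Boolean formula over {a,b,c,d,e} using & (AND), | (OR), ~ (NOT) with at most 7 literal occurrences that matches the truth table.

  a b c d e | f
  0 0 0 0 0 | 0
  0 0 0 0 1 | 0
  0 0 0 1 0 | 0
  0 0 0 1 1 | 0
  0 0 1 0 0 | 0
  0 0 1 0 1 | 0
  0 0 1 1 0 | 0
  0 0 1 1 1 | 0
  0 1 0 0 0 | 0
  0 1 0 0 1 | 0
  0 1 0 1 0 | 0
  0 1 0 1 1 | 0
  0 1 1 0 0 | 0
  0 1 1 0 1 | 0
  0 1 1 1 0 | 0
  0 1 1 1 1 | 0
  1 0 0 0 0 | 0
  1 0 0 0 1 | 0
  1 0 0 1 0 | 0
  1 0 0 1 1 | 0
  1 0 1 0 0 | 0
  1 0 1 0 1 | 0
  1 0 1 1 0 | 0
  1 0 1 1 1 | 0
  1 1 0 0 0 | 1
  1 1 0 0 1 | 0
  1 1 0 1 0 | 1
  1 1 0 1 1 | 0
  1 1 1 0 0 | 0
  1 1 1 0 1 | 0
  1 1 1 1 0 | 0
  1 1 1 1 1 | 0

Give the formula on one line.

(~c & ((b & ~e) & a))

  ~c = 11110000111100001111000011110000
  ~e = 10101010101010101010101010101010
  (b & ~e) = 00000000101010100000000010101010
  ((b & ~e) & a) = 00000000000000000000000010101010
  (~c & ((b & ~e) & a)) = 00000000000000000000000010100000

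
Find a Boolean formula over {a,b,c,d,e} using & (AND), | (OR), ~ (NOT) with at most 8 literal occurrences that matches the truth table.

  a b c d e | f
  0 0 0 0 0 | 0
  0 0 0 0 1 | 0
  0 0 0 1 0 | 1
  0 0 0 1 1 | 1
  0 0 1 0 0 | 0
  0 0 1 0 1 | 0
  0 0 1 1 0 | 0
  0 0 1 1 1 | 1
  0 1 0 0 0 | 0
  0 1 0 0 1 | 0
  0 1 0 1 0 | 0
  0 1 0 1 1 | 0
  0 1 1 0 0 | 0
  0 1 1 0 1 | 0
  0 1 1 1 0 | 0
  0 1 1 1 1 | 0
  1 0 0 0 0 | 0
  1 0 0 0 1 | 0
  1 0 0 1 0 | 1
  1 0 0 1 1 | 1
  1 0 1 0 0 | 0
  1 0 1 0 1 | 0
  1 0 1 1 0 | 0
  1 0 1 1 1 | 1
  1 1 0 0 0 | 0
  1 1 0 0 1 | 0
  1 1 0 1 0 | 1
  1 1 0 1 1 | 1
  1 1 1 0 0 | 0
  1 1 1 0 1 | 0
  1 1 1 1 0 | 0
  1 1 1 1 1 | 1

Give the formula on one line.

(((~b | a) & (a | d)) & ((~c & d) | (d & e)))

  ~b = 11111111000000001111111100000000
  (~b | a) = 11111111000000001111111111111111
  (a | d) = 00110011001100111111111111111111
  ((~b | a) & (a | d)) = 00110011000000001111111111111111
  ~c = 11110000111100001111000011110000
  (~c & d) = 00110000001100000011000000110000
  (d & e) = 00010001000100010001000100010001
  ((~c & d) | (d & e)) = 00110001001100010011000100110001
  (((~b | a) & (a | d)) & ((~c & d) | (d & e))) = 00110001000000000011000100110001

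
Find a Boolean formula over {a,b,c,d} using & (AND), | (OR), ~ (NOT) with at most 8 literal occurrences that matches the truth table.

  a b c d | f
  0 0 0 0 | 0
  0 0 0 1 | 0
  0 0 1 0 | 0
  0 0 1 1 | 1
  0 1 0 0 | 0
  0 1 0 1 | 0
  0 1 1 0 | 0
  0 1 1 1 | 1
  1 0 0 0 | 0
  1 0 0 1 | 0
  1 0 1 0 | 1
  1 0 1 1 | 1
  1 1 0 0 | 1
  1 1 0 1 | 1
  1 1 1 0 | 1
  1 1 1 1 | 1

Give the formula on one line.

  ~c = 1100110011001100
  (~c | a) = 1100110011111111
  ((~c | a) & c) = 0000000000110011
  (c & d) = 0001000100010001
  (((~c | a) & c) | (c & d)) = 0001000100110011
  (a & ~c) = 0000000011001100
  ((a & ~c) & b) = 0000000000001100
  ((((~c | a) & c) | (c & d)) | ((a & ~c) & b)) = 0001000100111111

((((~c | a) & c) | (c & d)) | ((a & ~c) & b))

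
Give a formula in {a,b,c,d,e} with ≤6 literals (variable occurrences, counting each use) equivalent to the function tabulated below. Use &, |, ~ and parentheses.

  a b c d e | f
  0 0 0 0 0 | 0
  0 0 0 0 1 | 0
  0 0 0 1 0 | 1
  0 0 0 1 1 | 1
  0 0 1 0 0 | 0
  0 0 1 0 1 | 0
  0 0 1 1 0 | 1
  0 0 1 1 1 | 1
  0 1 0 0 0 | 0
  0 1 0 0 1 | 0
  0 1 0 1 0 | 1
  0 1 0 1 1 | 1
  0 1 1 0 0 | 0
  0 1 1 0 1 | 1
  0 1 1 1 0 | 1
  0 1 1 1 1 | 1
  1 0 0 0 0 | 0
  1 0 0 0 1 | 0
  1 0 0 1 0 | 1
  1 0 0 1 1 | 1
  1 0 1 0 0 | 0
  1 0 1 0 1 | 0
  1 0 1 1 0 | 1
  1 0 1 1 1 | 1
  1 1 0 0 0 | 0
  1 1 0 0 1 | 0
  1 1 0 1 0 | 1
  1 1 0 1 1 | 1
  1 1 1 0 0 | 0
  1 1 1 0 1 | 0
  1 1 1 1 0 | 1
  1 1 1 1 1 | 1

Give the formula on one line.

  (c | d) = 00111111001111110011111100111111
  ~a = 11111111111111110000000000000000
  (~a & b) = 00000000111111110000000000000000
  ((~a & b) & e) = 00000000010101010000000000000000
  (d | ((~a & b) & e)) = 00110011011101110011001100110011
  ((c | d) & (d | ((~a & b) & e))) = 00110011001101110011001100110011

((c | d) & (d | ((~a & b) & e)))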